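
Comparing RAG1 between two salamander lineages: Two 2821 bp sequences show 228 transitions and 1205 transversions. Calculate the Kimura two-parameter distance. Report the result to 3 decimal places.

0.926

P = 228/2821 ≈ 0.080822 and Q = 1205/2821 ≈ 0.427153.
Under the Kimura two-parameter model, d = −½ ln(1 − 2P − Q) − ¼ ln(1 − 2Q).
1 − 2P − Q = 0.411203, giving −½ ln(0.411203) = 0.444334.
1 − 2Q = 0.145694, giving −¼ ln(0.145694) = 0.481562.
d = 0.444334 + 0.481562 = 0.925896.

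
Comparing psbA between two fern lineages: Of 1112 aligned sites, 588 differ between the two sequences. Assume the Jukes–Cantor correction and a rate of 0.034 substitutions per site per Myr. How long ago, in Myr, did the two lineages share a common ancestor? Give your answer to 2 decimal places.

13.47

p = 588/1112 ≈ 0.528777.
d = −(3/4) ln(1 − 4p/3) = −0.75 ln(1 − 0.705036) = −0.75 ln(0.294964)
  = −0.75 × (-1.220902) = 0.915677 substitutions/site.
Under a molecular clock d = 2μt, so t = d/(2μ) = 0.915677 / (2 × 0.034) = 13.47 Myr.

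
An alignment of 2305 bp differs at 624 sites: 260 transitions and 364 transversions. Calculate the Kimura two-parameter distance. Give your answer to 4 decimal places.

P = 260/2305 ≈ 0.112798 and Q = 364/2305 ≈ 0.157918.
Under the Kimura two-parameter model, d = −½ ln(1 − 2P − Q) − ¼ ln(1 − 2Q).
1 − 2P − Q = 0.616486, giving −½ ln(0.616486) = 0.241860.
1 − 2Q = 0.684164, giving −¼ ln(0.684164) = 0.094889.
d = 0.241860 + 0.094889 = 0.336749.

0.3367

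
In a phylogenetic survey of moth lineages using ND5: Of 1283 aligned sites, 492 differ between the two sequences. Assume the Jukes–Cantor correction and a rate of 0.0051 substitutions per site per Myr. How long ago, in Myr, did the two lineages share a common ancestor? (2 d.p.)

52.65

p = 492/1283 ≈ 0.383476.
d = −(3/4) ln(1 − 4p/3) = −0.75 ln(1 − 0.511301) = −0.75 ln(0.488699)
  = −0.75 × (-0.716009) = 0.537007 substitutions/site.
Under a molecular clock d = 2μt, so t = d/(2μ) = 0.537007 / (2 × 0.0051) = 52.65 Myr.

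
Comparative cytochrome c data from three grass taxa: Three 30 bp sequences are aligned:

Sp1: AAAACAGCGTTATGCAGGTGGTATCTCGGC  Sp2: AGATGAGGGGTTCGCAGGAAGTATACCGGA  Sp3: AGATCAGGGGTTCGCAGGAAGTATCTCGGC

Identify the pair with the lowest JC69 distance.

Sp2 and Sp3

Sp1–Sp2: 12/30 differ, p = 0.400, d = 0.572.
Sp1–Sp3: 8/30 differ, p = 0.267, d = 0.330.
Sp2–Sp3: 4/30 differ, p = 0.133, d = 0.147.
The smallest distance is between Sp2 and Sp3.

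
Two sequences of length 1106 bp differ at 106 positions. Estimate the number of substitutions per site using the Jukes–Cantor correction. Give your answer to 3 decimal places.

p = 106/1106 ≈ 0.095841.
d = −(3/4) ln(1 − 4p/3) = −0.75 ln(1 − 0.127788) = −0.75 ln(0.872212)
  = −0.75 × (-0.136723) = 0.102542 substitutions/site.

0.103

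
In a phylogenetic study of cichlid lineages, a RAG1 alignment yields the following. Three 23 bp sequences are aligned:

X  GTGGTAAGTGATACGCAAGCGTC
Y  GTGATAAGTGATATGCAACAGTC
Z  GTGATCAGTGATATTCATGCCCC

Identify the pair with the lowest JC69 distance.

X and Y

X–Y: 4/23 differ, p = 0.174, d = 0.198.
X–Z: 7/23 differ, p = 0.304, d = 0.390.
Y–Z: 7/23 differ, p = 0.304, d = 0.390.
The smallest distance is between X and Y.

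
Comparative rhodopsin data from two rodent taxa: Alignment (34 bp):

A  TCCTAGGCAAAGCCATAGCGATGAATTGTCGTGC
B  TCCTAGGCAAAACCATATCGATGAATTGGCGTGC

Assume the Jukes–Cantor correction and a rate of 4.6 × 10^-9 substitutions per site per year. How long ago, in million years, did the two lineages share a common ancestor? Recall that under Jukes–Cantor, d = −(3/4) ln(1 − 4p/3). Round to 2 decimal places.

10.20

The sequences differ at 3 of 34 sites (12, 18, 29), so p = 3/34 ≈ 0.088235.
d = −(3/4) ln(1 − 4p/3) = −0.75 ln(1 − 0.117647) = −0.75 ln(0.882353)
  = −0.75 × (-0.125163) = 0.093872 substitutions/site.
Under a molecular clock d = 2μt, so t = d/(2μ) = 0.093872 / (2 × 4.6 × 10^-9) = 10.20 million years.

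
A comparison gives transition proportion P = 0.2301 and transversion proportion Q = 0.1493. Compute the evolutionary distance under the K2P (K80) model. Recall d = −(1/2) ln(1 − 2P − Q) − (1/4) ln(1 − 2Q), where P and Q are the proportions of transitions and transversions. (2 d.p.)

0.56

Under the Kimura two-parameter model, d = −½ ln(1 − 2P − Q) − ¼ ln(1 − 2Q).
1 − 2P − Q = 0.3905, giving −½ ln(0.3905) = 0.470164.
1 − 2Q = 0.7014, giving −¼ ln(0.7014) = 0.088669.
d = 0.470164 + 0.088669 = 0.558833.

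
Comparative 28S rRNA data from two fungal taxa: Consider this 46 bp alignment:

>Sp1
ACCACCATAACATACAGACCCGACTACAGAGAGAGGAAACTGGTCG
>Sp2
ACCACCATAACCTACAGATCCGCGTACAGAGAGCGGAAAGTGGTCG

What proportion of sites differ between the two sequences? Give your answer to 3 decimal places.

0.130

The sequences differ at 6 of 46 positions (sites 12, 19, 23, 24, 34, 40).
p = 6/46 = 0.130434… ≈ 0.130 (to 3 d.p.).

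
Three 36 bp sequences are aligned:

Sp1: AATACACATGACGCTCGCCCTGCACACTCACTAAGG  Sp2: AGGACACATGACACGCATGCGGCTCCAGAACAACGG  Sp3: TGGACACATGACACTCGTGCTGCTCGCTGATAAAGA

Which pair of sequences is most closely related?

Sp2 and Sp3

Sp1–Sp2: 15/36 differ, p = 0.417, d = 0.608.
Sp1–Sp3: 12/36 differ, p = 0.333, d = 0.441.
Sp2–Sp3: 11/36 differ, p = 0.306, d = 0.392.
The smallest distance is between Sp2 and Sp3.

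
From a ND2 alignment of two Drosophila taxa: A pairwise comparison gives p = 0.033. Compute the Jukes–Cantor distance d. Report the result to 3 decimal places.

d = −(3/4) ln(1 − 4p/3) = −0.75 ln(1 − 0.044) = −0.75 ln(0.956)
  = −0.75 × (-0.044997) = 0.033748 substitutions/site.

0.034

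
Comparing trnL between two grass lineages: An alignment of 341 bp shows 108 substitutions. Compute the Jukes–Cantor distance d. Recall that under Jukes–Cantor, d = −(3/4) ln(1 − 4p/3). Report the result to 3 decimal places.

p = 108/341 ≈ 0.316716.
d = −(3/4) ln(1 − 4p/3) = −0.75 ln(1 − 0.422288) = −0.75 ln(0.577712)
  = −0.75 × (-0.548680) = 0.411510 substitutions/site.

0.412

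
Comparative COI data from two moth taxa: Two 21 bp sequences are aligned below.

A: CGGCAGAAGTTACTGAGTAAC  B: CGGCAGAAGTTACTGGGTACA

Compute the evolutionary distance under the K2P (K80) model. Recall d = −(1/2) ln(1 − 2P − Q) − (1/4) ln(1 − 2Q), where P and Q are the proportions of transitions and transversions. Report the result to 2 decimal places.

0.16

Of 21 sites, 1 differences are transitions and 2 are transversions, so P = 1/21 ≈ 0.047619 and Q = 2/21 ≈ 0.095238.
Under the Kimura two-parameter model, d = −½ ln(1 − 2P − Q) − ¼ ln(1 − 2Q).
1 − 2P − Q = 0.809524, giving −½ ln(0.809524) = 0.105654.
1 − 2Q = 0.809524, giving −¼ ln(0.809524) = 0.052827.
d = 0.105654 + 0.052827 = 0.158481.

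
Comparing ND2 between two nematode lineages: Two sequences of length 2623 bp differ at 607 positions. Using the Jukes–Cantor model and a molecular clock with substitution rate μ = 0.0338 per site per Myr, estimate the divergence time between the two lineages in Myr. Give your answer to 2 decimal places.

p = 607/2623 ≈ 0.231414.
d = −(3/4) ln(1 − 4p/3) = −0.75 ln(1 − 0.308552) = −0.75 ln(0.691448)
  = −0.75 × (-0.368967) = 0.276725 substitutions/site.
Under a molecular clock d = 2μt, so t = d/(2μ) = 0.276725 / (2 × 0.0338) = 4.09 Myr.

4.09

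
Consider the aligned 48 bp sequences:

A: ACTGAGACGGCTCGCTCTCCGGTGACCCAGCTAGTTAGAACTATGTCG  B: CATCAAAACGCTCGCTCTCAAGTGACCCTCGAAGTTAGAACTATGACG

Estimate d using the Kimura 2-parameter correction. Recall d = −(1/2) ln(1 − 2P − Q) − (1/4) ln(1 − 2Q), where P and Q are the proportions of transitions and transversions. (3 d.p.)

0.341

Of 48 sites, 2 differences are transitions and 11 are transversions, so P = 2/48 ≈ 0.041667 and Q = 11/48 ≈ 0.229167.
Under the Kimura two-parameter model, d = −½ ln(1 − 2P − Q) − ¼ ln(1 − 2Q).
1 − 2P − Q = 0.687499, giving −½ ln(0.687499) = 0.187347.
1 − 2Q = 0.541666, giving −¼ ln(0.541666) = 0.153276.
d = 0.187347 + 0.153276 = 0.340623.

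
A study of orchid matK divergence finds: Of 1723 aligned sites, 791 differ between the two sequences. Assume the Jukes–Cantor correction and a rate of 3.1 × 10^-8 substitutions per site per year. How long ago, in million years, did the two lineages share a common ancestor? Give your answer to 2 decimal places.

p = 791/1723 ≈ 0.459083.
d = −(3/4) ln(1 − 4p/3) = −0.75 ln(1 − 0.612111) = −0.75 ln(0.387889)
  = −0.75 × (-0.947036) = 0.710277 substitutions/site.
Under a molecular clock d = 2μt, so t = d/(2μ) = 0.710277 / (2 × 3.1 × 10^-8) = 11.46 million years.

11.46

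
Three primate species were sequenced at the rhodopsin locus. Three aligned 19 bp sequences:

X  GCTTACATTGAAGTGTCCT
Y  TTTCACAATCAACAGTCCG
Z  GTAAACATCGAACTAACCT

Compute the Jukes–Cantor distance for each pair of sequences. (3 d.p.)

d(X,Y) = 0.618, d(X,Z) = 0.507, d(Y,Z) = 0.907

X–Y: 8/19 sites differ → p ≈ 0.421053, d = −0.75 ln(1 − 0.561404) = 0.618132 ≈ 0.618.
X–Z: 7/19 sites differ → p ≈ 0.368421, d = −0.75 ln(1 − 0.491228) = 0.506816 ≈ 0.507.
Y–Z: 10/19 sites differ → p ≈ 0.526316, d = −0.75 ln(1 − 0.701755) = 0.907380 ≈ 0.907.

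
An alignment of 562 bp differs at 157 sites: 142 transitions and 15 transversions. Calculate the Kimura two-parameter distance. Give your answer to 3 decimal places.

P = 142/562 ≈ 0.252669 and Q = 15/562 ≈ 0.02669.
Under the Kimura two-parameter model, d = −½ ln(1 − 2P − Q) − ¼ ln(1 − 2Q).
1 − 2P − Q = 0.467972, giving −½ ln(0.467972) = 0.379673.
1 − 2Q = 0.94662, giving −¼ ln(0.94662) = 0.013714.
d = 0.379673 + 0.013714 = 0.393387.

0.393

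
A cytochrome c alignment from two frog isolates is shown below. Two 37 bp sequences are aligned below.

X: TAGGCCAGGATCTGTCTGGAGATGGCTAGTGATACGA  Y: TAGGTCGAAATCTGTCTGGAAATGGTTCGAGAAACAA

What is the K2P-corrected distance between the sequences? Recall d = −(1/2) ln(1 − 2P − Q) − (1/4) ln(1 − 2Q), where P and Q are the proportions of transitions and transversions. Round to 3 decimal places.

Of 37 sites, 7 differences are transitions and 3 are transversions, so P = 7/37 ≈ 0.189189 and Q = 3/37 ≈ 0.081081.
Under the Kimura two-parameter model, d = −½ ln(1 − 2P − Q) − ¼ ln(1 − 2Q).
1 − 2P − Q = 0.540541, giving −½ ln(0.540541) = 0.307592.
1 − 2Q = 0.837838, giving −¼ ln(0.837838) = 0.044233.
d = 0.307592 + 0.044233 = 0.351825.

0.352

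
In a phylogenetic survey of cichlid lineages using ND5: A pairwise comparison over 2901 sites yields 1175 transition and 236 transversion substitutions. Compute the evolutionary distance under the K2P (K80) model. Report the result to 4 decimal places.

1.1545

P = 1175/2901 ≈ 0.405033 and Q = 236/2901 ≈ 0.081351.
Under the Kimura two-parameter model, d = −½ ln(1 − 2P − Q) − ¼ ln(1 − 2Q).
1 − 2P − Q = 0.108583, giving −½ ln(0.108583) = 1.110120.
1 − 2Q = 0.837298, giving −¼ ln(0.837298) = 0.044394.
d = 1.110120 + 0.044394 = 1.154514.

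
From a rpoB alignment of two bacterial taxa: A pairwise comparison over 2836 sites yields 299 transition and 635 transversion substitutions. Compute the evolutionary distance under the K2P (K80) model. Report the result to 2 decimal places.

0.43

P = 299/2836 ≈ 0.10543 and Q = 635/2836 ≈ 0.223907.
Under the Kimura two-parameter model, d = −½ ln(1 − 2P − Q) − ¼ ln(1 − 2Q).
1 − 2P − Q = 0.565233, giving −½ ln(0.565233) = 0.285259.
1 − 2Q = 0.552186, giving −¼ ln(0.552186) = 0.148468.
d = 0.285259 + 0.148468 = 0.433727.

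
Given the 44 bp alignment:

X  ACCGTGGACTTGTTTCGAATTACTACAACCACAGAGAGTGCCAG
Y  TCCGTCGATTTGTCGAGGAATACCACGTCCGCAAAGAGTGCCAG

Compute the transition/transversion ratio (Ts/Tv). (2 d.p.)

Transitions are A↔G and C↔T; transversions are all other mismatches.
Transitions: 7. Transversions: 6.
R = 7/6 = 1.166666… ≈ 1.17 (to 2 d.p.).

1.17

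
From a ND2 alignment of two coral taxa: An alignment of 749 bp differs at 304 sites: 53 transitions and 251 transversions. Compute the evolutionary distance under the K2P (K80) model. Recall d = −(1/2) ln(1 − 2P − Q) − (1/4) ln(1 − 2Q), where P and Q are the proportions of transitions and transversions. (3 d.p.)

0.601

P = 53/749 ≈ 0.070761 and Q = 251/749 ≈ 0.335113.
Under the Kimura two-parameter model, d = −½ ln(1 − 2P − Q) − ¼ ln(1 − 2Q).
1 − 2P − Q = 0.523365, giving −½ ln(0.523365) = 0.323738.
1 − 2Q = 0.329774, giving −¼ ln(0.329774) = 0.277337.
d = 0.323738 + 0.277337 = 0.601075.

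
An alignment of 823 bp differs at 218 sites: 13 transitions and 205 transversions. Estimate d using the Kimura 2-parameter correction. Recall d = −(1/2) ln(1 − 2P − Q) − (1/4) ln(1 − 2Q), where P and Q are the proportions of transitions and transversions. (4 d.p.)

P = 13/823 ≈ 0.015796 and Q = 205/823 ≈ 0.249089.
Under the Kimura two-parameter model, d = −½ ln(1 − 2P − Q) − ¼ ln(1 − 2Q).
1 − 2P − Q = 0.719319, giving −½ ln(0.719319) = 0.164725.
1 − 2Q = 0.501822, giving −¼ ln(0.501822) = 0.172377.
d = 0.164725 + 0.172377 = 0.337102.

0.3371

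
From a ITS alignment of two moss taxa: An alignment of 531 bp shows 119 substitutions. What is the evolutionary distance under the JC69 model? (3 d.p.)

0.266

p = 119/531 ≈ 0.224105.
d = −(3/4) ln(1 − 4p/3) = −0.75 ln(1 − 0.298807) = −0.75 ln(0.701193)
  = −0.75 × (-0.354972) = 0.266229 substitutions/site.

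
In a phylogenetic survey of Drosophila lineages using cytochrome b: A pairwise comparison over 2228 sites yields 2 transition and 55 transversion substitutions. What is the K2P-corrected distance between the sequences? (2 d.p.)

0.03

P = 2/2228 ≈ 0.000898 and Q = 55/2228 ≈ 0.024686.
Under the Kimura two-parameter model, d = −½ ln(1 − 2P − Q) − ¼ ln(1 − 2Q).
1 − 2P − Q = 0.973518, giving −½ ln(0.973518) = 0.013419.
1 − 2Q = 0.950628, giving −¼ ln(0.950628) = 0.012658.
d = 0.013419 + 0.012658 = 0.026077.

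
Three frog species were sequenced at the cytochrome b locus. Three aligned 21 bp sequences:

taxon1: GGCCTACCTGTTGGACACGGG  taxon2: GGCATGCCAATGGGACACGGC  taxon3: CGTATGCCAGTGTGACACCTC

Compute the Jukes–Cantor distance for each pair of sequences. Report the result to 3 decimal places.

taxon1–taxon2: 6/21 sites differ → p ≈ 0.285714, d = −0.75 ln(1 − 0.380952) = 0.359679 ≈ 0.360.
taxon1–taxon3: 10/21 sites differ → p ≈ 0.47619, d = −0.75 ln(1 − 0.63492) = 0.755729 ≈ 0.756.
taxon2–taxon3: 6/21 sites differ → p ≈ 0.285714, d = −0.75 ln(1 − 0.380952) = 0.359679 ≈ 0.360.

d(taxon1,taxon2) = 0.360, d(taxon1,taxon3) = 0.756, d(taxon2,taxon3) = 0.360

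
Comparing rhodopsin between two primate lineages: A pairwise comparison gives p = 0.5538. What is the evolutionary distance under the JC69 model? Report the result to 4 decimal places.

d = −(3/4) ln(1 − 4p/3) = −0.75 ln(1 − 0.7384) = −0.75 ln(0.2616)
  = −0.75 × (-1.340939) = 1.005704 substitutions/site.

1.0057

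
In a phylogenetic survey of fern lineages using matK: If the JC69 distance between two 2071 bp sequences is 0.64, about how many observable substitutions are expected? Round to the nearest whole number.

Invert JC69: p = (3/4)(1 − e^(−4d/3)) = 0.75 × (1 − e^(-0.853333)) = 0.75 × (1 − 0.425993) = 0.430505.
Expected differing sites = pL ≈ 0.430505 × 2071 = 891.575855 ≈ 892.

892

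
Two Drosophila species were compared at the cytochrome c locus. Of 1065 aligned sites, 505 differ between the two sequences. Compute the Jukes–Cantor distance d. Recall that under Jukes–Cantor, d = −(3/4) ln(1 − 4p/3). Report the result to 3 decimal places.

0.750

p = 505/1065 ≈ 0.474178.
d = −(3/4) ln(1 − 4p/3) = −0.75 ln(1 − 0.632237) = −0.75 ln(0.367763)
  = −0.75 × (-1.000317) = 0.750238 substitutions/site.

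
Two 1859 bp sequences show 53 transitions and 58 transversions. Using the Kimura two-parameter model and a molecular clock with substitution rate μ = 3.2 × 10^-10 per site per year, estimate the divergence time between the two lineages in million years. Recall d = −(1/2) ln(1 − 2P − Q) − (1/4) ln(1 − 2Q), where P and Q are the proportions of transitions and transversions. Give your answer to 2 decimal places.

97.32

P = 53/1859 ≈ 0.02851 and Q = 58/1859 ≈ 0.0312.
Under the Kimura two-parameter model, d = −½ ln(1 − 2P − Q) − ¼ ln(1 − 2Q).
1 − 2P − Q = 0.91178, giving −½ ln(0.91178) = 0.046178.
1 − 2Q = 0.9376, giving −¼ ln(0.9376) = 0.016108.
d = 0.046178 + 0.016108 = 0.062286.
Under a molecular clock d = 2μt, so t = d/(2μ) = 0.062286 / (2 × 3.2 × 10^-10) = 97.32 million years.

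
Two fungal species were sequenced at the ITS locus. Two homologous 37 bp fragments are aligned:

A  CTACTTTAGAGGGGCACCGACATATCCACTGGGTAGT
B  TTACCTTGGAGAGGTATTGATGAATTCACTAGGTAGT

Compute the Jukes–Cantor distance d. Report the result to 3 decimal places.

The sequences differ at 12 of 37 sites, so p = 12/37 ≈ 0.324324.
d = −(3/4) ln(1 − 4p/3) = −0.75 ln(1 − 0.432432) = −0.75 ln(0.567568)
  = −0.75 × (-0.566395) = 0.424796 substitutions/site.

0.425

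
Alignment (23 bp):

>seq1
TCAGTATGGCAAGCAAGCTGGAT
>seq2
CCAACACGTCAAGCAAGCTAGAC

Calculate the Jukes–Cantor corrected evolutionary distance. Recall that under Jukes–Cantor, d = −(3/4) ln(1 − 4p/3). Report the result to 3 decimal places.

The sequences differ at 7 of 23 sites (1, 4, 5, 7, 9, 20, 23), so p = 7/23 ≈ 0.304348.
d = −(3/4) ln(1 − 4p/3) = −0.75 ln(1 − 0.405797) = −0.75 ln(0.594203)
  = −0.75 × (-0.520534) = 0.390401 substitutions/site.

0.390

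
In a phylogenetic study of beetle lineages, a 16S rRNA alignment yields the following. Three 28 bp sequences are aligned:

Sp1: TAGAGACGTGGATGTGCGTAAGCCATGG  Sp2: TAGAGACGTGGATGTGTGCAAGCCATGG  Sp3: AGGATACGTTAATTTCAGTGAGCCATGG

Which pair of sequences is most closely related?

Sp1–Sp2: 2/28 differ, p = 0.071, d = 0.075.
Sp1–Sp3: 9/28 differ, p = 0.321, d = 0.420.
Sp2–Sp3: 10/28 differ, p = 0.357, d = 0.485.
The smallest distance is between Sp1 and Sp2.

Sp1 and Sp2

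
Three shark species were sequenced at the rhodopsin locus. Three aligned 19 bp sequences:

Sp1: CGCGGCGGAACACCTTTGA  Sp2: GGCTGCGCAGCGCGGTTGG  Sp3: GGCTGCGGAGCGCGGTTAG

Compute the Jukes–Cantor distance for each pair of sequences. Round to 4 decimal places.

Sp1–Sp2: 8/19 sites differ → p ≈ 0.421053, d = −0.75 ln(1 − 0.561404) = 0.618132 ≈ 0.6181.
Sp1–Sp3: 8/19 sites differ → p ≈ 0.421053, d = −0.75 ln(1 − 0.561404) = 0.618132 ≈ 0.6181.
Sp2–Sp3: 2/19 sites differ → p ≈ 0.105263, d = −0.75 ln(1 − 0.140351) = 0.113423 ≈ 0.1134.

d(Sp1,Sp2) = 0.6181, d(Sp1,Sp3) = 0.6181, d(Sp2,Sp3) = 0.1134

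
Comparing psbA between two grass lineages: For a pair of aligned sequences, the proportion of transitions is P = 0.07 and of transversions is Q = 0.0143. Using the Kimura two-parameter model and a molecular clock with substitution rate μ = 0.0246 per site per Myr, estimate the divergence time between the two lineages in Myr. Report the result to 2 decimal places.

1.85

Under the Kimura two-parameter model, d = −½ ln(1 − 2P − Q) − ¼ ln(1 − 2Q).
1 − 2P − Q = 0.8457, giving −½ ln(0.8457) = 0.083795.
1 − 2Q = 0.9714, giving −¼ ln(0.9714) = 0.007254.
d = 0.083795 + 0.007254 = 0.091049.
Under a molecular clock d = 2μt, so t = d/(2μ) = 0.091049 / (2 × 0.0246) = 1.85 Myr.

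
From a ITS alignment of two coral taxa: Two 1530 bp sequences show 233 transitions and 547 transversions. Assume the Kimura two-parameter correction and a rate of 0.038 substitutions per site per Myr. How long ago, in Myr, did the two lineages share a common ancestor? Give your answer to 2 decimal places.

11.27

P = 233/1530 ≈ 0.152288 and Q = 547/1530 ≈ 0.357516.
Under the Kimura two-parameter model, d = −½ ln(1 − 2P − Q) − ¼ ln(1 − 2Q).
1 − 2P − Q = 0.337908, giving −½ ln(0.337908) = 0.542491.
1 − 2Q = 0.284968, giving −¼ ln(0.284968) = 0.313845.
d = 0.542491 + 0.313845 = 0.856336.
Under a molecular clock d = 2μt, so t = d/(2μ) = 0.856336 / (2 × 0.038) = 11.27 Myr.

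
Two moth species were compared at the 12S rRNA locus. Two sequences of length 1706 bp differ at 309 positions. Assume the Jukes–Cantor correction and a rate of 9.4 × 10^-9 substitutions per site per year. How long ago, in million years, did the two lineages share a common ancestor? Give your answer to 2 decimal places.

p = 309/1706 ≈ 0.181125.
d = −(3/4) ln(1 − 4p/3) = −0.75 ln(1 − 0.2415) = −0.75 ln(0.7585)
  = −0.75 × (-0.276412) = 0.207309 substitutions/site.
Under a molecular clock d = 2μt, so t = d/(2μ) = 0.207309 / (2 × 9.4 × 10^-9) = 11.03 million years.

11.03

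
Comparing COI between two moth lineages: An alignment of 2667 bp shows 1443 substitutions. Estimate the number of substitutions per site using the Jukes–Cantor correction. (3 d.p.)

p = 1443/2667 ≈ 0.541057.
d = −(3/4) ln(1 − 4p/3) = −0.75 ln(1 − 0.721409) = −0.75 ln(0.278591)
  = −0.75 × (-1.278011) = 0.958508 substitutions/site.

0.959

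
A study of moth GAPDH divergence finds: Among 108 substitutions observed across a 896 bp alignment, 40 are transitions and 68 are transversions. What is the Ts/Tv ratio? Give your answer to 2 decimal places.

R = 40/68 = 0.588235… ≈ 0.59 (to 2 d.p.).

0.59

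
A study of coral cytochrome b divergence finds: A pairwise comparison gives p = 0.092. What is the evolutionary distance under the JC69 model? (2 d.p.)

0.10

d = −(3/4) ln(1 − 4p/3) = −0.75 ln(1 − 0.122667) = −0.75 ln(0.877333)
  = −0.75 × (-0.130869) = 0.098152 substitutions/site.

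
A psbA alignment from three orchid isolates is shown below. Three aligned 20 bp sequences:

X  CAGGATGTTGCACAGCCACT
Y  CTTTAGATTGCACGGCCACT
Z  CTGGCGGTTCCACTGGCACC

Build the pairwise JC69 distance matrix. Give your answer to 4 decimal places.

X–Y: 6/20 sites differ → p = 0.3, d = −0.75 ln(1 − 0.4) = 0.383119 ≈ 0.3831.
X–Z: 7/20 sites differ → p = 0.35, d = −0.75 ln(1 − 0.466667) = 0.471457 ≈ 0.4715.
Y–Z: 8/20 sites differ → p = 0.4, d = −0.75 ln(1 − 0.533333) = 0.571605 ≈ 0.5716.

d(X,Y) = 0.3831, d(X,Z) = 0.4715, d(Y,Z) = 0.5716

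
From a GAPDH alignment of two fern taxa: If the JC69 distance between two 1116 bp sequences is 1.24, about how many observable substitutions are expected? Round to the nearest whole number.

Invert JC69: p = (3/4)(1 − e^(−4d/3)) = 0.75 × (1 − e^(-1.653333)) = 0.75 × (1 − 0.191411) = 0.606442.
Expected differing sites = pL ≈ 0.606442 × 1116 = 676.789272 ≈ 677.

677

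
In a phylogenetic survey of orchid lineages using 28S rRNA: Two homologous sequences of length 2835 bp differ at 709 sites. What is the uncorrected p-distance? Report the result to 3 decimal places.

0.250

p = 709/2835 = 0.250088… ≈ 0.250 (to 3 d.p.).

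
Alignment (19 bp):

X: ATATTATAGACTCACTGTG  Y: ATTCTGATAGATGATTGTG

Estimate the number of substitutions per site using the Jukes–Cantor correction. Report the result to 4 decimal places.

The sequences differ at 10 of 19 sites (3, 4, 6, 7, 8, 9, 10, 11, 13, 15), so p = 10/19 ≈ 0.526316.
d = −(3/4) ln(1 − 4p/3) = −0.75 ln(1 − 0.701755) = −0.75 ln(0.298245)
  = −0.75 × (-1.209840) = 0.907380 substitutions/site.

0.9074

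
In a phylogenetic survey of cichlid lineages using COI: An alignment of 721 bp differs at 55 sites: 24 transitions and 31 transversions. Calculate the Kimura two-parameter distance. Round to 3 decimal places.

P = 24/721 ≈ 0.033287 and Q = 31/721 ≈ 0.042996.
Under the Kimura two-parameter model, d = −½ ln(1 − 2P − Q) − ¼ ln(1 − 2Q).
1 − 2P − Q = 0.89043, giving −½ ln(0.89043) = 0.058025.
1 − 2Q = 0.914008, giving −¼ ln(0.914008) = 0.022479.
d = 0.058025 + 0.022479 = 0.080504.

0.081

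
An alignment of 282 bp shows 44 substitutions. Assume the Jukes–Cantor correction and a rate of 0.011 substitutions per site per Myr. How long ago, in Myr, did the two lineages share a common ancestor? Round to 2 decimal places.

7.95

p = 44/282 ≈ 0.156028.
d = −(3/4) ln(1 − 4p/3) = −0.75 ln(1 − 0.208037) = −0.75 ln(0.791963)
  = −0.75 × (-0.233241) = 0.174931 substitutions/site.
Under a molecular clock d = 2μt, so t = d/(2μ) = 0.174931 / (2 × 0.011) = 7.95 Myr.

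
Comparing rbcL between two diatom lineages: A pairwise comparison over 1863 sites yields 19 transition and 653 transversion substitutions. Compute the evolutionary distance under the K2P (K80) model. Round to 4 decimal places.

0.5336

P = 19/1863 ≈ 0.010199 and Q = 653/1863 ≈ 0.35051.
Under the Kimura two-parameter model, d = −½ ln(1 − 2P − Q) − ¼ ln(1 − 2Q).
1 − 2P − Q = 0.629092, giving −½ ln(0.629092) = 0.231739.
1 − 2Q = 0.29898, giving −¼ ln(0.29898) = 0.301845.
d = 0.231739 + 0.301845 = 0.533584.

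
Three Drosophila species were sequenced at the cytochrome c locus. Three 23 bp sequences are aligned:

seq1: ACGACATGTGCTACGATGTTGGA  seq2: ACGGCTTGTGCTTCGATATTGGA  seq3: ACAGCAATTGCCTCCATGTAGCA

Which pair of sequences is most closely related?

seq1–seq2: 4/23 differ, p = 0.174, d = 0.198.
seq1–seq3: 9/23 differ, p = 0.391, d = 0.553.
seq2–seq3: 9/23 differ, p = 0.391, d = 0.553.
The smallest distance is between seq1 and seq2.

seq1 and seq2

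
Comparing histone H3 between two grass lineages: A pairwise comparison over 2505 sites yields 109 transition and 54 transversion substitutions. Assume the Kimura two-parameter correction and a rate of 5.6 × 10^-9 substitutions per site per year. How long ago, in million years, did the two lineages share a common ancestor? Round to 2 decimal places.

P = 109/2505 ≈ 0.043513 and Q = 54/2505 ≈ 0.021557.
Under the Kimura two-parameter model, d = −½ ln(1 − 2P − Q) − ¼ ln(1 − 2Q).
1 − 2P − Q = 0.891417, giving −½ ln(0.891417) = 0.057471.
1 − 2Q = 0.956886, giving −¼ ln(0.956886) = 0.011018.
d = 0.057471 + 0.011018 = 0.068489.
Under a molecular clock d = 2μt, so t = d/(2μ) = 0.068489 / (2 × 5.6 × 10^-9) = 6.12 million years.

6.12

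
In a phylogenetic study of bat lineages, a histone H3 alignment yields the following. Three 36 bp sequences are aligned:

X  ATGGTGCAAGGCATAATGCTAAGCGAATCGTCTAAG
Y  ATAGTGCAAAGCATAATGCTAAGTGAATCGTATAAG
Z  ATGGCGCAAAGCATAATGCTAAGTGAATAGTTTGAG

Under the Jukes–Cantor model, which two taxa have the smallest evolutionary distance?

X–Y: 4/36 differ, p = 0.111, d = 0.120.
X–Z: 6/36 differ, p = 0.167, d = 0.188.
Y–Z: 5/36 differ, p = 0.139, d = 0.154.
The smallest distance is between X and Y.

X and Y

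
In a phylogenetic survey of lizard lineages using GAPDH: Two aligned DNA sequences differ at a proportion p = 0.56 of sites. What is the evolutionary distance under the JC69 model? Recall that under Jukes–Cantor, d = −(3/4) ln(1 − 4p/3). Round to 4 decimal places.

1.0298

d = −(3/4) ln(1 − 4p/3) = −0.75 ln(1 − 0.746667) = −0.75 ln(0.253333)
  = −0.75 × (-1.373050) = 1.029788 substitutions/site.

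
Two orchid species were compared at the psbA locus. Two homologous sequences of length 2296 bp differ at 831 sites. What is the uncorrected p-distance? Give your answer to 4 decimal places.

p = 831/2296 = 0.361933… ≈ 0.3619 (to 4 d.p.).

0.3619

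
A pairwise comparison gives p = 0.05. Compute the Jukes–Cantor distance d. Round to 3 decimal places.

0.052

d = −(3/4) ln(1 − 4p/3) = −0.75 ln(1 − 0.066667) = −0.75 ln(0.933333)
  = −0.75 × (-0.068993) = 0.051745 substitutions/site.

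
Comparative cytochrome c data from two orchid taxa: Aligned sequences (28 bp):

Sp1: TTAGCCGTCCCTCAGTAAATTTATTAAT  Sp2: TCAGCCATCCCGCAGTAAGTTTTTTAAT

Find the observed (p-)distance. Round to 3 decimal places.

The sequences differ at 5 of 28 positions (sites 2, 7, 12, 19, 23).
p = 5/28 = 0.178571… ≈ 0.179 (to 3 d.p.).

0.179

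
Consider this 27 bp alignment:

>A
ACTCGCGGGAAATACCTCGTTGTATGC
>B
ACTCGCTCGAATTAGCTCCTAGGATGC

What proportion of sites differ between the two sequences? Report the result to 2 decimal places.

0.26

The sequences differ at 7 of 27 positions (sites 7, 8, 12, 15, 19, 21, 23).
p = 7/27 = 0.259259… ≈ 0.26 (to 2 d.p.).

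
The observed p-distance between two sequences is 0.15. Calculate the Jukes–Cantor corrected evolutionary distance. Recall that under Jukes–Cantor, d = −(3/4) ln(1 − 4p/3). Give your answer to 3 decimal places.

d = −(3/4) ln(1 − 4p/3) = −0.75 ln(1 − 0.2) = −0.75 ln(0.8)
  = −0.75 × (-0.223144) = 0.167358 substitutions/site.

0.167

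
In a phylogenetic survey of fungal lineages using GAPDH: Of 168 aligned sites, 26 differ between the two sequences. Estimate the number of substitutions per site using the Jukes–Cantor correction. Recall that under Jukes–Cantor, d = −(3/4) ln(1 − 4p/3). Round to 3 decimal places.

p = 26/168 ≈ 0.154762.
d = −(3/4) ln(1 − 4p/3) = −0.75 ln(1 − 0.206349) = −0.75 ln(0.793651)
  = −0.75 × (-0.231111) = 0.173333 substitutions/site.

0.173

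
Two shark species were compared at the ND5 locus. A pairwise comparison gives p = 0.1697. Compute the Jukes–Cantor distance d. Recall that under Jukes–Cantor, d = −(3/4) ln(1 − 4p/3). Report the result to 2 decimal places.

0.19

d = −(3/4) ln(1 − 4p/3) = −0.75 ln(1 − 0.226267) = −0.75 ln(0.773733)
  = −0.75 × (-0.256528) = 0.192396 substitutions/site.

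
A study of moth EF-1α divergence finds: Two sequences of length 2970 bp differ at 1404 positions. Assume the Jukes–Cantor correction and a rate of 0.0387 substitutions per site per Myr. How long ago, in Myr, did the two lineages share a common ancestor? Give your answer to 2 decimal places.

p = 1404/2970 ≈ 0.472727.
d = −(3/4) ln(1 − 4p/3) = −0.75 ln(1 − 0.630303) = −0.75 ln(0.369697)
  = −0.75 × (-0.995072) = 0.746304 substitutions/site.
Under a molecular clock d = 2μt, so t = d/(2μ) = 0.746304 / (2 × 0.0387) = 9.64 Myr.

9.64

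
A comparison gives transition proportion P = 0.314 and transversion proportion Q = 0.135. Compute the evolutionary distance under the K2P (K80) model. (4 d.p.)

0.7985

Under the Kimura two-parameter model, d = −½ ln(1 − 2P − Q) − ¼ ln(1 − 2Q).
1 − 2P − Q = 0.237, giving −½ ln(0.237) = 0.719848.
1 − 2Q = 0.73, giving −¼ ln(0.73) = 0.078678.
d = 0.719848 + 0.078678 = 0.798526.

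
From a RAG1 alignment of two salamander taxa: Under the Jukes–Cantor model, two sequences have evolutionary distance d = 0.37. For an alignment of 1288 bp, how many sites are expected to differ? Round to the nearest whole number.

376

Invert JC69: p = (3/4)(1 − e^(−4d/3)) = 0.75 × (1 − e^(-0.493333)) = 0.75 × (1 − 0.610588) = 0.292059.
Expected differing sites = pL ≈ 0.292059 × 1288 = 376.171992 ≈ 376.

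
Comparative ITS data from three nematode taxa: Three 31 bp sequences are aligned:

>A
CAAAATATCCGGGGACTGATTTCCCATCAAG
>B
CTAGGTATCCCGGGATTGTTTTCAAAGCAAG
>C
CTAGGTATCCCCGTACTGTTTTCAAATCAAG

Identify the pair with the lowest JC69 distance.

B and C

A–B: 9/31 differ, p = 0.290, d = 0.367.
A–C: 9/31 differ, p = 0.290, d = 0.367.
B–C: 4/31 differ, p = 0.129, d = 0.142.
The smallest distance is between B and C.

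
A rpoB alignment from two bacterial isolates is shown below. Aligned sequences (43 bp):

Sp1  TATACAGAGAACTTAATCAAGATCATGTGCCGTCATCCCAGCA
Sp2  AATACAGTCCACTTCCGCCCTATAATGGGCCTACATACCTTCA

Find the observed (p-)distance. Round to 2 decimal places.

0.40

The sequences differ at 17 of 43 positions.
p = 17/43 = 0.395348… ≈ 0.40 (to 2 d.p.).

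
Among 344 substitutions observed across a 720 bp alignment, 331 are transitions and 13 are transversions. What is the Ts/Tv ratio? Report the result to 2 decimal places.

25.46

R = 331/13 = 25.461538… ≈ 25.46 (to 2 d.p.).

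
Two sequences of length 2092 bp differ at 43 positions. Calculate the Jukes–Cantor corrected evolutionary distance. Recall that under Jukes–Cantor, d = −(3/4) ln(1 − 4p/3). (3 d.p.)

0.021

p = 43/2092 ≈ 0.020554.
d = −(3/4) ln(1 − 4p/3) = −0.75 ln(1 − 0.027405) = −0.75 ln(0.972595)
  = −0.75 × (-0.027788) = 0.020841 substitutions/site.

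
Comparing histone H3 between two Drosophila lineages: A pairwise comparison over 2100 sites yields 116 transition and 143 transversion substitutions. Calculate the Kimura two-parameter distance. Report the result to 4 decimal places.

0.1350

P = 116/2100 ≈ 0.055238 and Q = 143/2100 ≈ 0.068095.
Under the Kimura two-parameter model, d = −½ ln(1 − 2P − Q) − ¼ ln(1 − 2Q).
1 − 2P − Q = 0.821429, giving −½ ln(0.821429) = 0.098355.
1 − 2Q = 0.86381, giving −¼ ln(0.86381) = 0.036601.
d = 0.098355 + 0.036601 = 0.134956.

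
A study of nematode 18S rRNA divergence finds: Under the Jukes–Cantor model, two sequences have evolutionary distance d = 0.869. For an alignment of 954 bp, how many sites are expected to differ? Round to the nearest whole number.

491

Invert JC69: p = (3/4)(1 − e^(−4d/3)) = 0.75 × (1 − e^(-1.158667)) = 0.75 × (1 − 0.313904) = 0.514572.
Expected differing sites = pL ≈ 0.514572 × 954 = 490.901688 ≈ 491.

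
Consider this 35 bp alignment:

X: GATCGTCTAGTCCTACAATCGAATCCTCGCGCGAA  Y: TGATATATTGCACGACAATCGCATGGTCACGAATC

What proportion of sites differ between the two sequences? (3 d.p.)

0.514

The sequences differ at 18 of 35 positions.
p = 18/35 = 0.514285… ≈ 0.514 (to 3 d.p.).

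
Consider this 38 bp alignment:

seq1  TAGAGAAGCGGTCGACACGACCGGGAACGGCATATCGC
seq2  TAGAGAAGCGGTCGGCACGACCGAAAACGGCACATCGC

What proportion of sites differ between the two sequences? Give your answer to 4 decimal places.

The sequences differ at 4 of 38 positions (sites 15, 24, 25, 33).
p = 4/38 = 0.105263… ≈ 0.1053 (to 4 d.p.).

0.1053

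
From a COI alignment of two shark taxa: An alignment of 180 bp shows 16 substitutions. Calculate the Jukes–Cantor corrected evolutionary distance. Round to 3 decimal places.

0.095

p = 16/180 ≈ 0.088889.
d = −(3/4) ln(1 − 4p/3) = −0.75 ln(1 − 0.118519) = −0.75 ln(0.881481)
  = −0.75 × (-0.126152) = 0.094614 substitutions/site.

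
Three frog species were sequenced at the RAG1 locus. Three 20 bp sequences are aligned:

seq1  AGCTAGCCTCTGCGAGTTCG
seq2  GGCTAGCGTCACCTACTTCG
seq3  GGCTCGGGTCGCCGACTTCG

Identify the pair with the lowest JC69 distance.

seq2 and seq3

seq1–seq2: 6/20 differ, p = 0.300, d = 0.383.
seq1–seq3: 7/20 differ, p = 0.350, d = 0.471.
seq2–seq3: 4/20 differ, p = 0.200, d = 0.233.
The smallest distance is between seq2 and seq3.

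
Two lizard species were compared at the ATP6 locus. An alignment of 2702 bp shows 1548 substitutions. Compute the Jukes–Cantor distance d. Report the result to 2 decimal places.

1.08

p = 1548/2702 ≈ 0.572909.
d = −(3/4) ln(1 − 4p/3) = −0.75 ln(1 − 0.763879) = −0.75 ln(0.236121)
  = −0.75 × (-1.443411) = 1.082558 substitutions/site.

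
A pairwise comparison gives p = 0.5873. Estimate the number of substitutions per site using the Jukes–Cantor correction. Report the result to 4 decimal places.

1.1461

d = −(3/4) ln(1 − 4p/3) = −0.75 ln(1 − 0.783067) = −0.75 ln(0.216933)
  = −0.75 × (-1.528167) = 1.146125 substitutions/site.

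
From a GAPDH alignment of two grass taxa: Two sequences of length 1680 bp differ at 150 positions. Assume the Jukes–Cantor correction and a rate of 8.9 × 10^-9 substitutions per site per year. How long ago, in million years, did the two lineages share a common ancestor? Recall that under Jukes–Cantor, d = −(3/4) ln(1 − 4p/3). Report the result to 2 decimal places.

5.34

p = 150/1680 ≈ 0.089286.
d = −(3/4) ln(1 − 4p/3) = −0.75 ln(1 − 0.119048) = −0.75 ln(0.880952)
  = −0.75 × (-0.126752) = 0.095064 substitutions/site.
Under a molecular clock d = 2μt, so t = d/(2μ) = 0.095064 / (2 × 8.9 × 10^-9) = 5.34 million years.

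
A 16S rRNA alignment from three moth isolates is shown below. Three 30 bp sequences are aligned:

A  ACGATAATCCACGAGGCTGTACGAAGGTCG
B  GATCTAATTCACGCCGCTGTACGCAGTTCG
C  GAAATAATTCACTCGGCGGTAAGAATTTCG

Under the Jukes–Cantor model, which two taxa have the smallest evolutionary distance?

B and C

A–B: 9/30 differ, p = 0.300, d = 0.383.
A–C: 10/30 differ, p = 0.333, d = 0.441.
B–C: 8/30 differ, p = 0.267, d = 0.330.
The smallest distance is between B and C.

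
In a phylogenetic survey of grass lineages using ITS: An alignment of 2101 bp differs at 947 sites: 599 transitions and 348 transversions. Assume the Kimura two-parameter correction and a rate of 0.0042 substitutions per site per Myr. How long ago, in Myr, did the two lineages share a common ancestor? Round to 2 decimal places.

P = 599/2101 ≈ 0.285102 and Q = 348/2101 ≈ 0.165635.
Under the Kimura two-parameter model, d = −½ ln(1 − 2P − Q) − ¼ ln(1 − 2Q).
1 − 2P − Q = 0.264161, giving −½ ln(0.264161) = 0.665598.
1 − 2Q = 0.66873, giving −¼ ln(0.66873) = 0.100594.
d = 0.665598 + 0.100594 = 0.766192.
Under a molecular clock d = 2μt, so t = d/(2μ) = 0.766192 / (2 × 0.0042) = 91.21 Myr.

91.21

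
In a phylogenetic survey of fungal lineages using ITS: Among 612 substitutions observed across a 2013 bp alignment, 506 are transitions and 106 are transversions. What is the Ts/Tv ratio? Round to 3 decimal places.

R = 506/106 = 4.773584… ≈ 4.774 (to 3 d.p.).

4.774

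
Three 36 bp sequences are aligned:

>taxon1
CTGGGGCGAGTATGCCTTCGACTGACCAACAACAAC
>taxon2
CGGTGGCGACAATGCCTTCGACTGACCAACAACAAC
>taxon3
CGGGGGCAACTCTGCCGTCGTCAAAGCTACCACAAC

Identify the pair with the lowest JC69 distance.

taxon1–taxon2: 4/36 differ, p = 0.111, d = 0.120.
taxon1–taxon3: 11/36 differ, p = 0.306, d = 0.392.
taxon2–taxon3: 11/36 differ, p = 0.306, d = 0.392.
The smallest distance is between taxon1 and taxon2.

taxon1 and taxon2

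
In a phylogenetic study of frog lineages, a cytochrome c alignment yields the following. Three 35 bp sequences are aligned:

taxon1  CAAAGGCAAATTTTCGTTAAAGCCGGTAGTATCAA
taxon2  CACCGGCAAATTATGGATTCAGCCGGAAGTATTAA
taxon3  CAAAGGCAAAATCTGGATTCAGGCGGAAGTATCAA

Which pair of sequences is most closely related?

taxon2 and taxon3

taxon1–taxon2: 9/35 differ, p = 0.257, d = 0.315.
taxon1–taxon3: 8/35 differ, p = 0.229, d = 0.273.
taxon2–taxon3: 6/35 differ, p = 0.171, d = 0.195.
The smallest distance is between taxon2 and taxon3.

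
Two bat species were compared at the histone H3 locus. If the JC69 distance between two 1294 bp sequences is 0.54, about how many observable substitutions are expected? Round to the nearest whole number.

Invert JC69: p = (3/4)(1 − e^(−4d/3)) = 0.75 × (1 − e^(-0.72)) = 0.75 × (1 − 0.486752) = 0.384936.
Expected differing sites = pL ≈ 0.384936 × 1294 = 498.107184 ≈ 498.

498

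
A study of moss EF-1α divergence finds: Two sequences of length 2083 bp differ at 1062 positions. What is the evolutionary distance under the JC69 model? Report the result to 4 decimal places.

0.8541

p = 1062/2083 ≈ 0.509842.
d = −(3/4) ln(1 − 4p/3) = −0.75 ln(1 − 0.679789) = −0.75 ln(0.320211)
  = −0.75 × (-1.138775) = 0.854081 substitutions/site.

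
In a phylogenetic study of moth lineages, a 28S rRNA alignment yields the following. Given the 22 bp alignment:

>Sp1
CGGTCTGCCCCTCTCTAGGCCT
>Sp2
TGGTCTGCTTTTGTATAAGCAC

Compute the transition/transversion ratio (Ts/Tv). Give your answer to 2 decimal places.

Transitions are A↔G and C↔T; transversions are all other mismatches.
Transitions: 6. Transversions: 3.
R = 6/3 = 2.00.

2.00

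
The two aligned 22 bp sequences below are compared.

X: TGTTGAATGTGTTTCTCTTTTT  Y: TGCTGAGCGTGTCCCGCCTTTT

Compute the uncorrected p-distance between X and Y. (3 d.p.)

The sequences differ at 7 of 22 positions (sites 3, 7, 8, 13, 14, 16, 18).
p = 7/22 = 0.318181… ≈ 0.318 (to 3 d.p.).

0.318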